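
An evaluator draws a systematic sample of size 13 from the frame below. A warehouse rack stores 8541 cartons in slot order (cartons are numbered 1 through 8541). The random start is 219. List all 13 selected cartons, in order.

k = N/n = 8541/13 = 657
carton 1: 219
carton 2: 219 + 657 = 876
carton 3: 876 + 657 = 1533
carton 4: 1533 + 657 = 2190
carton 5: 2190 + 657 = 2847
carton 6: 2847 + 657 = 3504
carton 7: 3504 + 657 = 4161
carton 8: 4161 + 657 = 4818
carton 9: 4818 + 657 = 5475
carton 10: 5475 + 657 = 6132
carton 11: 6132 + 657 = 6789
carton 12: 6789 + 657 = 7446
carton 13: 7446 + 657 = 8103

219, 876, 1533, 2190, 2847, 3504, 4161, 4818, 5475, 6132, 6789, 7446, 8103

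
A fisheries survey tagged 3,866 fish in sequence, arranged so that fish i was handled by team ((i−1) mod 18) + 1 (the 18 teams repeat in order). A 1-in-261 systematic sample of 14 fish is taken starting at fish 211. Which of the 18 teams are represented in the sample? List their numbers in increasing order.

4, 13

Consecutive selections differ by k = 261, so their team numbers differ by 261 mod 18 = 9.
gcd(261, 18) = 9, so the sample visits 18/9 = 2 distinct residues mod 18.
Start 211 is team 13; the teams hit are 4, 13.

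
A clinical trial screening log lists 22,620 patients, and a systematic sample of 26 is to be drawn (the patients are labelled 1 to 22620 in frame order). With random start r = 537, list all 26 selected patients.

537, 1407, 2277, 3147, 4017, 4887, 5757, 6627, 7497, 8367, 9237, 10107, 10977, 11847, 12717, 13587, 14457, 15327, 16197, 17067, 17937, 18807, 19677, 20547, 21417, 22287

k = N/n = 22620/26 = 870
patient 1: 537
patient 2: 537 + 870 = 1407
patient 3: 1407 + 870 = 2277
patient 4: 2277 + 870 = 3147
patient 5: 3147 + 870 = 4017
patient 6: 4017 + 870 = 4887
patient 7: 4887 + 870 = 5757
patient 8: 5757 + 870 = 6627
patient 9: 6627 + 870 = 7497
patient 10: 7497 + 870 = 8367
patient 11: 8367 + 870 = 9237
patient 12: 9237 + 870 = 10107
patient 13: 10107 + 870 = 10977
patient 14: 10977 + 870 = 11847
patient 15: 11847 + 870 = 12717
patient 16: 12717 + 870 = 13587
patient 17: 13587 + 870 = 14457
patient 18: 14457 + 870 = 15327
patient 19: 15327 + 870 = 16197
patient 20: 16197 + 870 = 17067
patient 21: 17067 + 870 = 17937
patient 22: 17937 + 870 = 18807
patient 23: 18807 + 870 = 19677
patient 24: 19677 + 870 = 20547
patient 25: 20547 + 870 = 21417
patient 26: 21417 + 870 = 22287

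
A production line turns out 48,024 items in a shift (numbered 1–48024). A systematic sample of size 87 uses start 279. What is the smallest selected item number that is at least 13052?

k = 48024/87 = 552
Steps past start: ⌈(13052 − 279)/552⌉ = ⌈12773/552⌉ = 24
Selected item: 279 + 24×552 = 13527

13527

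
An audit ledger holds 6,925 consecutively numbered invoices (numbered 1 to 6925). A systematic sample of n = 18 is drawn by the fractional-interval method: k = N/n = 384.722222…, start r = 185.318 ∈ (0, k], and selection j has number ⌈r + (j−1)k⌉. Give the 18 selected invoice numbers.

186, 571, 955, 1340, 1725, 2109, 2494, 2879, 3264, 3648, 4033, 4418, 4802, 5187, 5572, 5957, 6341, 6726

j=1: r + 0k = 185.318 → ⌈·⌉ = 186
j=2: r + 1k = 570.040222… → ⌈·⌉ = 571
j=3: r + 2k = 954.762444… → ⌈·⌉ = 955
j=4: r + 3k = 1339.484666… → ⌈·⌉ = 1340
j=5: r + 4k = 1724.206888… → ⌈·⌉ = 1725
j=6: r + 5k = 2108.929111… → ⌈·⌉ = 2109
j=7: r + 6k = 2493.651333… → ⌈·⌉ = 2494
j=8: r + 7k = 2878.373555… → ⌈·⌉ = 2879
j=9: r + 8k = 3263.095777… → ⌈·⌉ = 3264
j=10: r + 9k = 3647.818 → ⌈·⌉ = 3648
j=11: r + 10k = 4032.540222… → ⌈·⌉ = 4033
j=12: r + 11k = 4417.262444… → ⌈·⌉ = 4418
j=13: r + 12k = 4801.984666… → ⌈·⌉ = 4802
j=14: r + 13k = 5186.706888… → ⌈·⌉ = 5187
j=15: r + 14k = 5571.429111… → ⌈·⌉ = 5572
j=16: r + 15k = 5956.151333… → ⌈·⌉ = 5957
j=17: r + 16k = 6340.873555… → ⌈·⌉ = 6341
j=18: r + 17k = 6725.595777… → ⌈·⌉ = 6726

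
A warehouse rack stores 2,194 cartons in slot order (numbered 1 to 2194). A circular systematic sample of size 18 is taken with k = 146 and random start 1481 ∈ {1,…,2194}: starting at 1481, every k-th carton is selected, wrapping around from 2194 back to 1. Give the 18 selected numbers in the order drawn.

Selection 1: 1481
Selection 2: 1481 + 146 = 1627
Selection 3: 1627 + 146 = 1773
Selection 4: 1773 + 146 = 1919
Selection 5: 1919 + 146 = 2065
Selection 6: 2065 + 146 = 2211 → 2211 − 2194 = 17
Selection 7: 17 + 146 = 163
Selection 8: 163 + 146 = 309
Selection 9: 309 + 146 = 455
Selection 10: 455 + 146 = 601
Selection 11: 601 + 146 = 747
Selection 12: 747 + 146 = 893
Selection 13: 893 + 146 = 1039
Selection 14: 1039 + 146 = 1185
Selection 15: 1185 + 146 = 1331
Selection 16: 1331 + 146 = 1477
Selection 17: 1477 + 146 = 1623
Selection 18: 1623 + 146 = 1769

1481, 1627, 1773, 1919, 2065, 17, 163, 309, 455, 601, 747, 893, 1039, 1185, 1331, 1477, 1623, 1769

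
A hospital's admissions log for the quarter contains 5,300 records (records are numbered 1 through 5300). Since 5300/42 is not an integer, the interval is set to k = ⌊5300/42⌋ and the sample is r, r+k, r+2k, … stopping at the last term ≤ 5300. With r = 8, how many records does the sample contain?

43

k = ⌊5300/42⌋ = 126
Achieved size = ⌊(5300 − 8)/126⌋ + 1 = ⌊5292/126⌋ + 1 = 42 + 1 = 43
(last selection: 8 + 42×126 = 5300 ≤ 5300; next would be 5426 > 5300)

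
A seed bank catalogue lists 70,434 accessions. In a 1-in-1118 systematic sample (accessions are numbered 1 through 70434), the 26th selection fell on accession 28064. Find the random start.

114

k = 1118
r = 28064 − (26−1)×1118 = 28064 − 27950 = 114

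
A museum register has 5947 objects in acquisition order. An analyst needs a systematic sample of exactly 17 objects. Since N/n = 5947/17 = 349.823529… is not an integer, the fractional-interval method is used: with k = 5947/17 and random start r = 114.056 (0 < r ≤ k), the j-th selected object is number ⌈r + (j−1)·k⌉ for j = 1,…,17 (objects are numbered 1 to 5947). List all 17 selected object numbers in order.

j=1: r + 0k = 114.056 → ⌈·⌉ = 115
j=2: r + 1k = 463.879529… → ⌈·⌉ = 464
j=3: r + 2k = 813.703058… → ⌈·⌉ = 814
j=4: r + 3k = 1163.526588… → ⌈·⌉ = 1164
j=5: r + 4k = 1513.350117… → ⌈·⌉ = 1514
j=6: r + 5k = 1863.173647… → ⌈·⌉ = 1864
j=7: r + 6k = 2212.997176… → ⌈·⌉ = 2213
j=8: r + 7k = 2562.820705… → ⌈·⌉ = 2563
j=9: r + 8k = 2912.644235… → ⌈·⌉ = 2913
j=10: r + 9k = 3262.467764… → ⌈·⌉ = 3263
j=11: r + 10k = 3612.291294… → ⌈·⌉ = 3613
j=12: r + 11k = 3962.114823… → ⌈·⌉ = 3963
j=13: r + 12k = 4311.938352… → ⌈·⌉ = 4312
j=14: r + 13k = 4661.761882… → ⌈·⌉ = 4662
j=15: r + 14k = 5011.585411… → ⌈·⌉ = 5012
j=16: r + 15k = 5361.408941… → ⌈·⌉ = 5362
j=17: r + 16k = 5711.232470… → ⌈·⌉ = 5712

115, 464, 814, 1164, 1514, 1864, 2213, 2563, 2913, 3263, 3613, 3963, 4312, 4662, 5012, 5362, 5712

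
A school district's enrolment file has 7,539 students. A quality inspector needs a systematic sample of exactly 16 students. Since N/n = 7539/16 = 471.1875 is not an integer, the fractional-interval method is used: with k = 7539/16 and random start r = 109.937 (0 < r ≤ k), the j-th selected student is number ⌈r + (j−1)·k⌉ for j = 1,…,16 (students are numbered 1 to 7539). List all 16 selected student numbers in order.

j=1: r + 0k = 109.937 → ⌈·⌉ = 110
j=2: r + 1k = 581.1245 → ⌈·⌉ = 582
j=3: r + 2k = 1052.312 → ⌈·⌉ = 1053
j=4: r + 3k = 1523.4995 → ⌈·⌉ = 1524
j=5: r + 4k = 1994.687 → ⌈·⌉ = 1995
j=6: r + 5k = 2465.8745 → ⌈·⌉ = 2466
j=7: r + 6k = 2937.062 → ⌈·⌉ = 2938
j=8: r + 7k = 3408.2495 → ⌈·⌉ = 3409
j=9: r + 8k = 3879.437 → ⌈·⌉ = 3880
j=10: r + 9k = 4350.6245 → ⌈·⌉ = 4351
j=11: r + 10k = 4821.812 → ⌈·⌉ = 4822
j=12: r + 11k = 5292.9995 → ⌈·⌉ = 5293
j=13: r + 12k = 5764.187 → ⌈·⌉ = 5765
j=14: r + 13k = 6235.3745 → ⌈·⌉ = 6236
j=15: r + 14k = 6706.562 → ⌈·⌉ = 6707
j=16: r + 15k = 7177.7495 → ⌈·⌉ = 7178

110, 582, 1053, 1524, 1995, 2466, 2938, 3409, 3880, 4351, 4822, 5293, 5765, 6236, 6707, 7178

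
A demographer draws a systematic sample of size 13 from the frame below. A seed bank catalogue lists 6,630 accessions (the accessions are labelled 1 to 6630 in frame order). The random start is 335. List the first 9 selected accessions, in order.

k = N/n = 6630/13 = 510
accession 1: 335
accession 2: 335 + 510 = 845
accession 3: 845 + 510 = 1355
accession 4: 1355 + 510 = 1865
accession 5: 1865 + 510 = 2375
accession 6: 2375 + 510 = 2885
accession 7: 2885 + 510 = 3395
accession 8: 3395 + 510 = 3905
accession 9: 3905 + 510 = 4415

335, 845, 1355, 1865, 2375, 2885, 3395, 3905, 4415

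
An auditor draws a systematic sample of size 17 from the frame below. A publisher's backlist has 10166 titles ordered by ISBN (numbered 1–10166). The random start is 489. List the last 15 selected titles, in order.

k = N/n = 10166/17 = 598
3rd selection = 489 + 2×598 = 1685
4th: 1685 + 598 = 2283
5th: 2283 + 598 = 2881
6th: 2881 + 598 = 3479
7th: 3479 + 598 = 4077
8th: 4077 + 598 = 4675
9th: 4675 + 598 = 5273
10th: 5273 + 598 = 5871
11th: 5871 + 598 = 6469
12th: 6469 + 598 = 7067
13th: 7067 + 598 = 7665
14th: 7665 + 598 = 8263
15th: 8263 + 598 = 8861
16th: 8861 + 598 = 9459
17th: 9459 + 598 = 10057

1685, 2283, 2881, 3479, 4077, 4675, 5273, 5871, 6469, 7067, 7665, 8263, 8861, 9459, 10057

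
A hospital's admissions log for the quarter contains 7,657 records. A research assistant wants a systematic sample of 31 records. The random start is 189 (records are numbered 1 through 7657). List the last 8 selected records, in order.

5870, 6117, 6364, 6611, 6858, 7105, 7352, 7599

k = N/n = 7657/31 = 247
24th selection = 189 + 23×247 = 5870
25th: 5870 + 247 = 6117
26th: 6117 + 247 = 6364
27th: 6364 + 247 = 6611
28th: 6611 + 247 = 6858
29th: 6858 + 247 = 7105
30th: 7105 + 247 = 7352
31st: 7352 + 247 = 7599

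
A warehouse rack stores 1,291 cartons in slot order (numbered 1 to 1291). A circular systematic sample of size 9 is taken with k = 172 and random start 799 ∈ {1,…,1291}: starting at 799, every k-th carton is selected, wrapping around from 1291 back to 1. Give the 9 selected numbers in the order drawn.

799, 971, 1143, 24, 196, 368, 540, 712, 884

Selection 1: 799
Selection 2: 799 + 172 = 971
Selection 3: 971 + 172 = 1143
Selection 4: 1143 + 172 = 1315 → 1315 − 1291 = 24
Selection 5: 24 + 172 = 196
Selection 6: 196 + 172 = 368
Selection 7: 368 + 172 = 540
Selection 8: 540 + 172 = 712
Selection 9: 712 + 172 = 884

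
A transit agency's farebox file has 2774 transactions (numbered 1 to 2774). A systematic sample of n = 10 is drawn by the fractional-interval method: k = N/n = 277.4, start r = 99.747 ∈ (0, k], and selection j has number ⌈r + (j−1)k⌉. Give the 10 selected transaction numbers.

j=1: r + 0k = 99.747 → ⌈·⌉ = 100
j=2: r + 1k = 377.147 → ⌈·⌉ = 378
j=3: r + 2k = 654.547 → ⌈·⌉ = 655
j=4: r + 3k = 931.947 → ⌈·⌉ = 932
j=5: r + 4k = 1209.347 → ⌈·⌉ = 1210
j=6: r + 5k = 1486.747 → ⌈·⌉ = 1487
j=7: r + 6k = 1764.147 → ⌈·⌉ = 1765
j=8: r + 7k = 2041.547 → ⌈·⌉ = 2042
j=9: r + 8k = 2318.947 → ⌈·⌉ = 2319
j=10: r + 9k = 2596.347 → ⌈·⌉ = 2597

100, 378, 655, 932, 1210, 1487, 1765, 2042, 2319, 2597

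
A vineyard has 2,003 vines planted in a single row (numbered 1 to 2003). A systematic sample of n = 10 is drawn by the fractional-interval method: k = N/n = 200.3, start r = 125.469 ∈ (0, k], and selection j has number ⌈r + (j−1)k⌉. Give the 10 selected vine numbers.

j=1: r + 0k = 125.469 → ⌈·⌉ = 126
j=2: r + 1k = 325.769 → ⌈·⌉ = 326
j=3: r + 2k = 526.069 → ⌈·⌉ = 527
j=4: r + 3k = 726.369 → ⌈·⌉ = 727
j=5: r + 4k = 926.669 → ⌈·⌉ = 927
j=6: r + 5k = 1126.969 → ⌈·⌉ = 1127
j=7: r + 6k = 1327.269 → ⌈·⌉ = 1328
j=8: r + 7k = 1527.569 → ⌈·⌉ = 1528
j=9: r + 8k = 1727.869 → ⌈·⌉ = 1728
j=10: r + 9k = 1928.169 → ⌈·⌉ = 1929

126, 326, 527, 727, 927, 1127, 1328, 1528, 1728, 1929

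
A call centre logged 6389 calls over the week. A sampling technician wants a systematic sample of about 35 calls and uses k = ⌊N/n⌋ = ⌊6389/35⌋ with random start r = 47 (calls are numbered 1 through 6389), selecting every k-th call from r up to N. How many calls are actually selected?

35

k = ⌊6389/35⌋ = 182
Achieved size = ⌊(6389 − 47)/182⌋ + 1 = ⌊6342/182⌋ + 1 = 34 + 1 = 35
(last selection: 47 + 34×182 = 6235 ≤ 6389; next would be 6417 > 6389)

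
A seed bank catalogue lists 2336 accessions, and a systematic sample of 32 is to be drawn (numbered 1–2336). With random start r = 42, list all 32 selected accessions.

42, 115, 188, 261, 334, 407, 480, 553, 626, 699, 772, 845, 918, 991, 1064, 1137, 1210, 1283, 1356, 1429, 1502, 1575, 1648, 1721, 1794, 1867, 1940, 2013, 2086, 2159, 2232, 2305

k = N/n = 2336/32 = 73
accession 1: 42
accession 2: 42 + 73 = 115
accession 3: 115 + 73 = 188
accession 4: 188 + 73 = 261
accession 5: 261 + 73 = 334
accession 6: 334 + 73 = 407
accession 7: 407 + 73 = 480
accession 8: 480 + 73 = 553
accession 9: 553 + 73 = 626
accession 10: 626 + 73 = 699
accession 11: 699 + 73 = 772
accession 12: 772 + 73 = 845
accession 13: 845 + 73 = 918
accession 14: 918 + 73 = 991
accession 15: 991 + 73 = 1064
accession 16: 1064 + 73 = 1137
accession 17: 1137 + 73 = 1210
accession 18: 1210 + 73 = 1283
accession 19: 1283 + 73 = 1356
accession 20: 1356 + 73 = 1429
accession 21: 1429 + 73 = 1502
accession 22: 1502 + 73 = 1575
accession 23: 1575 + 73 = 1648
accession 24: 1648 + 73 = 1721
accession 25: 1721 + 73 = 1794
accession 26: 1794 + 73 = 1867
accession 27: 1867 + 73 = 1940
accession 28: 1940 + 73 = 2013
accession 29: 2013 + 73 = 2086
accession 30: 2086 + 73 = 2159
accession 31: 2159 + 73 = 2232
accession 32: 2232 + 73 = 2305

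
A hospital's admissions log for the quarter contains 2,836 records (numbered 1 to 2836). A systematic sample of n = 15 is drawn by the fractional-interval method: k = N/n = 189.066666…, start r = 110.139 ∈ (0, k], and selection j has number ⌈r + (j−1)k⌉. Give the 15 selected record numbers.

111, 300, 489, 678, 867, 1056, 1245, 1434, 1623, 1812, 2001, 2190, 2379, 2569, 2758

j=1: r + 0k = 110.139 → ⌈·⌉ = 111
j=2: r + 1k = 299.205666… → ⌈·⌉ = 300
j=3: r + 2k = 488.272333… → ⌈·⌉ = 489
j=4: r + 3k = 677.339 → ⌈·⌉ = 678
j=5: r + 4k = 866.405666… → ⌈·⌉ = 867
j=6: r + 5k = 1055.472333… → ⌈·⌉ = 1056
j=7: r + 6k = 1244.539 → ⌈·⌉ = 1245
j=8: r + 7k = 1433.605666… → ⌈·⌉ = 1434
j=9: r + 8k = 1622.672333… → ⌈·⌉ = 1623
j=10: r + 9k = 1811.739 → ⌈·⌉ = 1812
j=11: r + 10k = 2000.805666… → ⌈·⌉ = 2001
j=12: r + 11k = 2189.872333… → ⌈·⌉ = 2190
j=13: r + 12k = 2378.939 → ⌈·⌉ = 2379
j=14: r + 13k = 2568.005666… → ⌈·⌉ = 2569
j=15: r + 14k = 2757.072333… → ⌈·⌉ = 2758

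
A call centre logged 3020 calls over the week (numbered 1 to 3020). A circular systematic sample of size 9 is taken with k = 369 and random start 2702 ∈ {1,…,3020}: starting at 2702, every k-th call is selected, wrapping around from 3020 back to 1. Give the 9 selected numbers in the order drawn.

Selection 1: 2702
Selection 2: 2702 + 369 = 3071 → 3071 − 3020 = 51
Selection 3: 51 + 369 = 420
Selection 4: 420 + 369 = 789
Selection 5: 789 + 369 = 1158
Selection 6: 1158 + 369 = 1527
Selection 7: 1527 + 369 = 1896
Selection 8: 1896 + 369 = 2265
Selection 9: 2265 + 369 = 2634

2702, 51, 420, 789, 1158, 1527, 1896, 2265, 2634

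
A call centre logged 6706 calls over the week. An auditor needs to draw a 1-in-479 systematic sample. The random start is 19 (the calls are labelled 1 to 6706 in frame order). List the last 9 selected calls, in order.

2414, 2893, 3372, 3851, 4330, 4809, 5288, 5767, 6246

6th selection = 19 + 5×479 = 2414
7th: 2414 + 479 = 2893
8th: 2893 + 479 = 3372
9th: 3372 + 479 = 3851
10th: 3851 + 479 = 4330
11th: 4330 + 479 = 4809
12th: 4809 + 479 = 5288
13th: 5288 + 479 = 5767
14th: 5767 + 479 = 6246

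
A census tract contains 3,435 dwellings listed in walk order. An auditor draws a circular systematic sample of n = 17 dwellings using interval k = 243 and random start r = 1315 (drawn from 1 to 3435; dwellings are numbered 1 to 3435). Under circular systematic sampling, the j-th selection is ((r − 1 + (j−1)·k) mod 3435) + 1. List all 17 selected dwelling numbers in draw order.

Selection 1: 1315
Selection 2: 1315 + 243 = 1558
Selection 3: 1558 + 243 = 1801
Selection 4: 1801 + 243 = 2044
Selection 5: 2044 + 243 = 2287
Selection 6: 2287 + 243 = 2530
Selection 7: 2530 + 243 = 2773
Selection 8: 2773 + 243 = 3016
Selection 9: 3016 + 243 = 3259
Selection 10: 3259 + 243 = 3502 → 3502 − 3435 = 67
Selection 11: 67 + 243 = 310
Selection 12: 310 + 243 = 553
Selection 13: 553 + 243 = 796
Selection 14: 796 + 243 = 1039
Selection 15: 1039 + 243 = 1282
Selection 16: 1282 + 243 = 1525
Selection 17: 1525 + 243 = 1768

1315, 1558, 1801, 2044, 2287, 2530, 2773, 3016, 3259, 67, 310, 553, 796, 1039, 1282, 1525, 1768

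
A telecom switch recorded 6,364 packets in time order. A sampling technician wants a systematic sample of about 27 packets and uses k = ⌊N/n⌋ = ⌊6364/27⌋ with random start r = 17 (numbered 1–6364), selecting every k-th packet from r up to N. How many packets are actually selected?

28

k = ⌊6364/27⌋ = 235
Achieved size = ⌊(6364 − 17)/235⌋ + 1 = ⌊6347/235⌋ + 1 = 27 + 1 = 28
(last selection: 17 + 27×235 = 6362 ≤ 6364; next would be 6597 > 6364)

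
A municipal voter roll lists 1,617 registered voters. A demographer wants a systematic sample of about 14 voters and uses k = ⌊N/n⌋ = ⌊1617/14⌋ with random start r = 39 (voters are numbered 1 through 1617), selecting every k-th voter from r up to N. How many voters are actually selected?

14

k = ⌊1617/14⌋ = 115
Achieved size = ⌊(1617 − 39)/115⌋ + 1 = ⌊1578/115⌋ + 1 = 13 + 1 = 14
(last selection: 39 + 13×115 = 1534 ≤ 1617; next would be 1649 > 1617)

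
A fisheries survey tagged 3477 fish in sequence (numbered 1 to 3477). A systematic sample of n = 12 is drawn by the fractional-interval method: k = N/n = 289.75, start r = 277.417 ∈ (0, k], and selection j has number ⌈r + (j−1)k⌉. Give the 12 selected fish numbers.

278, 568, 857, 1147, 1437, 1727, 2016, 2306, 2596, 2886, 3175, 3465

j=1: r + 0k = 277.417 → ⌈·⌉ = 278
j=2: r + 1k = 567.167 → ⌈·⌉ = 568
j=3: r + 2k = 856.917 → ⌈·⌉ = 857
j=4: r + 3k = 1146.667 → ⌈·⌉ = 1147
j=5: r + 4k = 1436.417 → ⌈·⌉ = 1437
j=6: r + 5k = 1726.167 → ⌈·⌉ = 1727
j=7: r + 6k = 2015.917 → ⌈·⌉ = 2016
j=8: r + 7k = 2305.667 → ⌈·⌉ = 2306
j=9: r + 8k = 2595.417 → ⌈·⌉ = 2596
j=10: r + 9k = 2885.167 → ⌈·⌉ = 2886
j=11: r + 10k = 3174.917 → ⌈·⌉ = 3175
j=12: r + 11k = 3464.667 → ⌈·⌉ = 3465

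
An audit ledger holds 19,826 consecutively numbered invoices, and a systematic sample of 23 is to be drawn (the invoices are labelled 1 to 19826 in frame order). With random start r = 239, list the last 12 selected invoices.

9721, 10583, 11445, 12307, 13169, 14031, 14893, 15755, 16617, 17479, 18341, 19203

k = N/n = 19826/23 = 862
12th selection = 239 + 11×862 = 9721
13th: 9721 + 862 = 10583
14th: 10583 + 862 = 11445
15th: 11445 + 862 = 12307
16th: 12307 + 862 = 13169
17th: 13169 + 862 = 14031
18th: 14031 + 862 = 14893
19th: 14893 + 862 = 15755
20th: 15755 + 862 = 16617
21st: 16617 + 862 = 17479
22nd: 17479 + 862 = 18341
23rd: 18341 + 862 = 19203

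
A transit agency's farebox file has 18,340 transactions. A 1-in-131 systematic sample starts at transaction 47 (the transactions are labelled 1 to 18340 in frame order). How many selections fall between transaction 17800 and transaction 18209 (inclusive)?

k = 131
First selection ≥ 17800: 47 + ⌈(17800−47)/131⌉·131 = 47 + 136×131 = 17863
Last selection ≤ 18209: 47 + ⌊(18209−47)/131⌋·131 = 47 + 138×131 = 18125
Count = 138 − 136 + 1 = 3

3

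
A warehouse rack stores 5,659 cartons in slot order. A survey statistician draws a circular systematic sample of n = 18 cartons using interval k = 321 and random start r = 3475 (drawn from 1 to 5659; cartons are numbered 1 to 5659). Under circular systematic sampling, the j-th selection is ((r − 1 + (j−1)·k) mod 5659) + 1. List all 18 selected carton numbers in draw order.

3475, 3796, 4117, 4438, 4759, 5080, 5401, 63, 384, 705, 1026, 1347, 1668, 1989, 2310, 2631, 2952, 3273

Selection 1: 3475
Selection 2: 3475 + 321 = 3796
Selection 3: 3796 + 321 = 4117
Selection 4: 4117 + 321 = 4438
Selection 5: 4438 + 321 = 4759
Selection 6: 4759 + 321 = 5080
Selection 7: 5080 + 321 = 5401
Selection 8: 5401 + 321 = 5722 → 5722 − 5659 = 63
Selection 9: 63 + 321 = 384
Selection 10: 384 + 321 = 705
Selection 11: 705 + 321 = 1026
Selection 12: 1026 + 321 = 1347
Selection 13: 1347 + 321 = 1668
Selection 14: 1668 + 321 = 1989
Selection 15: 1989 + 321 = 2310
Selection 16: 2310 + 321 = 2631
Selection 17: 2631 + 321 = 2952
Selection 18: 2952 + 321 = 3273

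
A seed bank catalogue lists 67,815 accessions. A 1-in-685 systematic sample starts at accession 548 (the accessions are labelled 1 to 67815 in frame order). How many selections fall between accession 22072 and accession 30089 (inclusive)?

k = 685
First selection ≥ 22072: 548 + ⌈(22072−548)/685⌉·685 = 548 + 32×685 = 22468
Last selection ≤ 30089: 548 + ⌊(30089−548)/685⌋·685 = 548 + 43×685 = 30003
Count = 43 − 32 + 1 = 12

12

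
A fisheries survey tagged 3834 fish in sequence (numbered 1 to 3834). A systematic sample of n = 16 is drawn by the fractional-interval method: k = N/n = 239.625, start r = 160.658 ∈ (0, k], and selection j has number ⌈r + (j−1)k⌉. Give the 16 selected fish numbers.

161, 401, 640, 880, 1120, 1359, 1599, 1839, 2078, 2318, 2557, 2797, 3037, 3276, 3516, 3756

j=1: r + 0k = 160.658 → ⌈·⌉ = 161
j=2: r + 1k = 400.283 → ⌈·⌉ = 401
j=3: r + 2k = 639.908 → ⌈·⌉ = 640
j=4: r + 3k = 879.533 → ⌈·⌉ = 880
j=5: r + 4k = 1119.158 → ⌈·⌉ = 1120
j=6: r + 5k = 1358.783 → ⌈·⌉ = 1359
j=7: r + 6k = 1598.408 → ⌈·⌉ = 1599
j=8: r + 7k = 1838.033 → ⌈·⌉ = 1839
j=9: r + 8k = 2077.658 → ⌈·⌉ = 2078
j=10: r + 9k = 2317.283 → ⌈·⌉ = 2318
j=11: r + 10k = 2556.908 → ⌈·⌉ = 2557
j=12: r + 11k = 2796.533 → ⌈·⌉ = 2797
j=13: r + 12k = 3036.158 → ⌈·⌉ = 3037
j=14: r + 13k = 3275.783 → ⌈·⌉ = 3276
j=15: r + 14k = 3515.408 → ⌈·⌉ = 3516
j=16: r + 15k = 3755.033 → ⌈·⌉ = 3756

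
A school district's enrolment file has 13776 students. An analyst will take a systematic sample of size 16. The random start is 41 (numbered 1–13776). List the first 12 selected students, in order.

k = N/n = 13776/16 = 861
student 1: 41
student 2: 41 + 861 = 902
student 3: 902 + 861 = 1763
student 4: 1763 + 861 = 2624
student 5: 2624 + 861 = 3485
student 6: 3485 + 861 = 4346
student 7: 4346 + 861 = 5207
student 8: 5207 + 861 = 6068
student 9: 6068 + 861 = 6929
student 10: 6929 + 861 = 7790
student 11: 7790 + 861 = 8651
student 12: 8651 + 861 = 9512

41, 902, 1763, 2624, 3485, 4346, 5207, 6068, 6929, 7790, 8651, 9512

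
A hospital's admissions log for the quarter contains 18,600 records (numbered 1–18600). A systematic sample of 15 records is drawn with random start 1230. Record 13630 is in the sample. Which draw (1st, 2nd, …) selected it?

11

k = 18600/15 = 1240
position = (13630 − 1230)/1240 + 1 = 12400/1240 + 1 = 10 + 1 = 11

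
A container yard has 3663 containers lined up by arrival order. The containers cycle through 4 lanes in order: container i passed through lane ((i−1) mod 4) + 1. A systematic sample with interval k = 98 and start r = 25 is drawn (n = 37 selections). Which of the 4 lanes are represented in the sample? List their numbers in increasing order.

Consecutive selections differ by k = 98, so their lane numbers differ by 98 mod 4 = 2.
gcd(98, 4) = 2, so the sample visits 4/2 = 2 distinct residues mod 4.
Start 25 is lane 1; the lanes hit are 1, 3.

1, 3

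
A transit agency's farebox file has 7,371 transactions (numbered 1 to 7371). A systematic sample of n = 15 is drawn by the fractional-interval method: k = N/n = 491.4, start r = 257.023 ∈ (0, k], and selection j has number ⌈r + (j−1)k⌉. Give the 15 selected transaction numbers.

j=1: r + 0k = 257.023 → ⌈·⌉ = 258
j=2: r + 1k = 748.423 → ⌈·⌉ = 749
j=3: r + 2k = 1239.823 → ⌈·⌉ = 1240
j=4: r + 3k = 1731.223 → ⌈·⌉ = 1732
j=5: r + 4k = 2222.623 → ⌈·⌉ = 2223
j=6: r + 5k = 2714.023 → ⌈·⌉ = 2715
j=7: r + 6k = 3205.423 → ⌈·⌉ = 3206
j=8: r + 7k = 3696.823 → ⌈·⌉ = 3697
j=9: r + 8k = 4188.223 → ⌈·⌉ = 4189
j=10: r + 9k = 4679.623 → ⌈·⌉ = 4680
j=11: r + 10k = 5171.023 → ⌈·⌉ = 5172
j=12: r + 11k = 5662.423 → ⌈·⌉ = 5663
j=13: r + 12k = 6153.823 → ⌈·⌉ = 6154
j=14: r + 13k = 6645.223 → ⌈·⌉ = 6646
j=15: r + 14k = 7136.623 → ⌈·⌉ = 7137

258, 749, 1240, 1732, 2223, 2715, 3206, 3697, 4189, 4680, 5172, 5663, 6154, 6646, 7137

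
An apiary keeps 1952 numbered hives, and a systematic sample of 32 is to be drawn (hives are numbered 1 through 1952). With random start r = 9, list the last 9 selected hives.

k = N/n = 1952/32 = 61
24th selection = 9 + 23×61 = 1412
25th: 1412 + 61 = 1473
26th: 1473 + 61 = 1534
27th: 1534 + 61 = 1595
28th: 1595 + 61 = 1656
29th: 1656 + 61 = 1717
30th: 1717 + 61 = 1778
31st: 1778 + 61 = 1839
32nd: 1839 + 61 = 1900

1412, 1473, 1534, 1595, 1656, 1717, 1778, 1839, 1900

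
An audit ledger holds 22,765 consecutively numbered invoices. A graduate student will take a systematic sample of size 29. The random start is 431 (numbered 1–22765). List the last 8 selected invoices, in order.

16916, 17701, 18486, 19271, 20056, 20841, 21626, 22411

k = N/n = 22765/29 = 785
22nd selection = 431 + 21×785 = 16916
23rd: 16916 + 785 = 17701
24th: 17701 + 785 = 18486
25th: 18486 + 785 = 19271
26th: 19271 + 785 = 20056
27th: 20056 + 785 = 20841
28th: 20841 + 785 = 21626
29th: 21626 + 785 = 22411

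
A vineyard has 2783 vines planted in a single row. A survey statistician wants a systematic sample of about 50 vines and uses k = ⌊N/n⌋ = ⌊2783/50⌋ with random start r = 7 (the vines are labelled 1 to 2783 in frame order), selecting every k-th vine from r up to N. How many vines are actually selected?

k = ⌊2783/50⌋ = 55
Achieved size = ⌊(2783 − 7)/55⌋ + 1 = ⌊2776/55⌋ + 1 = 50 + 1 = 51
(last selection: 7 + 50×55 = 2757 ≤ 2783; next would be 2812 > 2783)

51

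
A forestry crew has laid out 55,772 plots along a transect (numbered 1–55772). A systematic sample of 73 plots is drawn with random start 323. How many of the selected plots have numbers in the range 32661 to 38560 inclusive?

k = 55772/73 = 764
First selection ≥ 32661: 323 + ⌈(32661−323)/764⌉·764 = 323 + 43×764 = 33175
Last selection ≤ 38560: 323 + ⌊(38560−323)/764⌋·764 = 323 + 50×764 = 38523
Count = 50 − 43 + 1 = 8

8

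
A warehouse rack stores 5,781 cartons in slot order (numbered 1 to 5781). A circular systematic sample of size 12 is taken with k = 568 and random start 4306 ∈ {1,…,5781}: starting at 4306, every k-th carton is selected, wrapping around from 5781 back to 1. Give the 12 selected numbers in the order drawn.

Selection 1: 4306
Selection 2: 4306 + 568 = 4874
Selection 3: 4874 + 568 = 5442
Selection 4: 5442 + 568 = 6010 → 6010 − 5781 = 229
Selection 5: 229 + 568 = 797
Selection 6: 797 + 568 = 1365
Selection 7: 1365 + 568 = 1933
Selection 8: 1933 + 568 = 2501
Selection 9: 2501 + 568 = 3069
Selection 10: 3069 + 568 = 3637
Selection 11: 3637 + 568 = 4205
Selection 12: 4205 + 568 = 4773

4306, 4874, 5442, 229, 797, 1365, 1933, 2501, 3069, 3637, 4205, 4773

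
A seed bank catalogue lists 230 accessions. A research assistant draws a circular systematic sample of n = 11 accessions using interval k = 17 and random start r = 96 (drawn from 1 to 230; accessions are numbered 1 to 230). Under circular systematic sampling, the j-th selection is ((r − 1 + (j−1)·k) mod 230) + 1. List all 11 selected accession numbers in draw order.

Selection 1: 96
Selection 2: 96 + 17 = 113
Selection 3: 113 + 17 = 130
Selection 4: 130 + 17 = 147
Selection 5: 147 + 17 = 164
Selection 6: 164 + 17 = 181
Selection 7: 181 + 17 = 198
Selection 8: 198 + 17 = 215
Selection 9: 215 + 17 = 232 → 232 − 230 = 2
Selection 10: 2 + 17 = 19
Selection 11: 19 + 17 = 36

96, 113, 130, 147, 164, 181, 198, 215, 2, 19, 36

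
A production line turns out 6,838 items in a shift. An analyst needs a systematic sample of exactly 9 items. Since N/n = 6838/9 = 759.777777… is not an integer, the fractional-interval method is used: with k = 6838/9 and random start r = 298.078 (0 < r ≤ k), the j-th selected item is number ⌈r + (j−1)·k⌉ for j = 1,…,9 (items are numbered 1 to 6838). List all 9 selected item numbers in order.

299, 1058, 1818, 2578, 3338, 4097, 4857, 5617, 6377

j=1: r + 0k = 298.078 → ⌈·⌉ = 299
j=2: r + 1k = 1057.855777… → ⌈·⌉ = 1058
j=3: r + 2k = 1817.633555… → ⌈·⌉ = 1818
j=4: r + 3k = 2577.411333… → ⌈·⌉ = 2578
j=5: r + 4k = 3337.189111… → ⌈·⌉ = 3338
j=6: r + 5k = 4096.966888… → ⌈·⌉ = 4097
j=7: r + 6k = 4856.744666… → ⌈·⌉ = 4857
j=8: r + 7k = 5616.522444… → ⌈·⌉ = 5617
j=9: r + 8k = 6376.300222… → ⌈·⌉ = 6377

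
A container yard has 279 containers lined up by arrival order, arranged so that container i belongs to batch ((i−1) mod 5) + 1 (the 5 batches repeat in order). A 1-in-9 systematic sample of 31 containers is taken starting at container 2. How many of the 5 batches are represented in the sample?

Consecutive selections differ by k = 9, so their batch numbers differ by 9 mod 5 = 4.
gcd(9, 5) = 1, so the sample visits 5/1 = 5 distinct residues mod 5.
Start 2 is batch 2; the batches hit are 1, 2, 3, 4, 5.

5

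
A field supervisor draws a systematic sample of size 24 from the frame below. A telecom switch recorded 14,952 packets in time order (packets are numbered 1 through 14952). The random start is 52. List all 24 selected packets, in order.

52, 675, 1298, 1921, 2544, 3167, 3790, 4413, 5036, 5659, 6282, 6905, 7528, 8151, 8774, 9397, 10020, 10643, 11266, 11889, 12512, 13135, 13758, 14381

k = N/n = 14952/24 = 623
packet 1: 52
packet 2: 52 + 623 = 675
packet 3: 675 + 623 = 1298
packet 4: 1298 + 623 = 1921
packet 5: 1921 + 623 = 2544
packet 6: 2544 + 623 = 3167
packet 7: 3167 + 623 = 3790
packet 8: 3790 + 623 = 4413
packet 9: 4413 + 623 = 5036
packet 10: 5036 + 623 = 5659
packet 11: 5659 + 623 = 6282
packet 12: 6282 + 623 = 6905
packet 13: 6905 + 623 = 7528
packet 14: 7528 + 623 = 8151
packet 15: 8151 + 623 = 8774
packet 16: 8774 + 623 = 9397
packet 17: 9397 + 623 = 10020
packet 18: 10020 + 623 = 10643
packet 19: 10643 + 623 = 11266
packet 20: 11266 + 623 = 11889
packet 21: 11889 + 623 = 12512
packet 22: 12512 + 623 = 13135
packet 23: 13135 + 623 = 13758
packet 24: 13758 + 623 = 14381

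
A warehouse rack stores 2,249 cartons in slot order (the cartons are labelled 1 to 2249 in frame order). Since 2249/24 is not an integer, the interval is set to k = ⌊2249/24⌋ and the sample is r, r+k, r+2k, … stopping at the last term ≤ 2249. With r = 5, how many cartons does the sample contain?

25

k = ⌊2249/24⌋ = 93
Achieved size = ⌊(2249 − 5)/93⌋ + 1 = ⌊2244/93⌋ + 1 = 24 + 1 = 25
(last selection: 5 + 24×93 = 2237 ≤ 2249; next would be 2330 > 2249)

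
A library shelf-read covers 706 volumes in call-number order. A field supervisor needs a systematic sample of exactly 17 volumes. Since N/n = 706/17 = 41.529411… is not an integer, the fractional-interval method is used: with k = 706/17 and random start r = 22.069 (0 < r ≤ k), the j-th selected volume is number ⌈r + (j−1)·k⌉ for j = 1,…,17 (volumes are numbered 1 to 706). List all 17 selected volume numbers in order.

j=1: r + 0k = 22.069 → ⌈·⌉ = 23
j=2: r + 1k = 63.598411… → ⌈·⌉ = 64
j=3: r + 2k = 105.127823… → ⌈·⌉ = 106
j=4: r + 3k = 146.657235… → ⌈·⌉ = 147
j=5: r + 4k = 188.186647… → ⌈·⌉ = 189
j=6: r + 5k = 229.716058… → ⌈·⌉ = 230
j=7: r + 6k = 271.245470… → ⌈·⌉ = 272
j=8: r + 7k = 312.774882… → ⌈·⌉ = 313
j=9: r + 8k = 354.304294… → ⌈·⌉ = 355
j=10: r + 9k = 395.833705… → ⌈·⌉ = 396
j=11: r + 10k = 437.363117… → ⌈·⌉ = 438
j=12: r + 11k = 478.892529… → ⌈·⌉ = 479
j=13: r + 12k = 520.421941… → ⌈·⌉ = 521
j=14: r + 13k = 561.951352… → ⌈·⌉ = 562
j=15: r + 14k = 603.480764… → ⌈·⌉ = 604
j=16: r + 15k = 645.010176… → ⌈·⌉ = 646
j=17: r + 16k = 686.539588… → ⌈·⌉ = 687

23, 64, 106, 147, 189, 230, 272, 313, 355, 396, 438, 479, 521, 562, 604, 646, 687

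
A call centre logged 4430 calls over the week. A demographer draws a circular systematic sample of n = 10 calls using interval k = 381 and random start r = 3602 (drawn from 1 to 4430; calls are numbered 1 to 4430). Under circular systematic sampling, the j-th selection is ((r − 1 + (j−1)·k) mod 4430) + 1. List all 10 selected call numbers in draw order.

3602, 3983, 4364, 315, 696, 1077, 1458, 1839, 2220, 2601

Selection 1: 3602
Selection 2: 3602 + 381 = 3983
Selection 3: 3983 + 381 = 4364
Selection 4: 4364 + 381 = 4745 → 4745 − 4430 = 315
Selection 5: 315 + 381 = 696
Selection 6: 696 + 381 = 1077
Selection 7: 1077 + 381 = 1458
Selection 8: 1458 + 381 = 1839
Selection 9: 1839 + 381 = 2220
Selection 10: 2220 + 381 = 2601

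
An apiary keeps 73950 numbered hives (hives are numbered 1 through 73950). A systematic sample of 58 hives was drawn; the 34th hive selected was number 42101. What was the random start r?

k = 73950/58 = 1275
r = 42101 − (34−1)×1275 = 42101 − 42075 = 26

26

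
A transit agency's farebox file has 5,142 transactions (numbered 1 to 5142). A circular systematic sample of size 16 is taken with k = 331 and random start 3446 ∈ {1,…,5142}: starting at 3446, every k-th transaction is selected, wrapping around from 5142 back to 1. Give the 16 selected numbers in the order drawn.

3446, 3777, 4108, 4439, 4770, 5101, 290, 621, 952, 1283, 1614, 1945, 2276, 2607, 2938, 3269

Selection 1: 3446
Selection 2: 3446 + 331 = 3777
Selection 3: 3777 + 331 = 4108
Selection 4: 4108 + 331 = 4439
Selection 5: 4439 + 331 = 4770
Selection 6: 4770 + 331 = 5101
Selection 7: 5101 + 331 = 5432 → 5432 − 5142 = 290
Selection 8: 290 + 331 = 621
Selection 9: 621 + 331 = 952
Selection 10: 952 + 331 = 1283
Selection 11: 1283 + 331 = 1614
Selection 12: 1614 + 331 = 1945
Selection 13: 1945 + 331 = 2276
Selection 14: 2276 + 331 = 2607
Selection 15: 2607 + 331 = 2938
Selection 16: 2938 + 331 = 3269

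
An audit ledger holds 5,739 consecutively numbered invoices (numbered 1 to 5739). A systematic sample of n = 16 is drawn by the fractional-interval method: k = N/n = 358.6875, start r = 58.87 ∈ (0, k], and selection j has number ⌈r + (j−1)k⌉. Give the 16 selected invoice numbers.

59, 418, 777, 1135, 1494, 1853, 2211, 2570, 2929, 3288, 3646, 4005, 4364, 4722, 5081, 5440

j=1: r + 0k = 58.87 → ⌈·⌉ = 59
j=2: r + 1k = 417.5575 → ⌈·⌉ = 418
j=3: r + 2k = 776.245 → ⌈·⌉ = 777
j=4: r + 3k = 1134.9325 → ⌈·⌉ = 1135
j=5: r + 4k = 1493.62 → ⌈·⌉ = 1494
j=6: r + 5k = 1852.3075 → ⌈·⌉ = 1853
j=7: r + 6k = 2210.995 → ⌈·⌉ = 2211
j=8: r + 7k = 2569.6825 → ⌈·⌉ = 2570
j=9: r + 8k = 2928.37 → ⌈·⌉ = 2929
j=10: r + 9k = 3287.0575 → ⌈·⌉ = 3288
j=11: r + 10k = 3645.745 → ⌈·⌉ = 3646
j=12: r + 11k = 4004.4325 → ⌈·⌉ = 4005
j=13: r + 12k = 4363.12 → ⌈·⌉ = 4364
j=14: r + 13k = 4721.8075 → ⌈·⌉ = 4722
j=15: r + 14k = 5080.495 → ⌈·⌉ = 5081
j=16: r + 15k = 5439.1825 → ⌈·⌉ = 5440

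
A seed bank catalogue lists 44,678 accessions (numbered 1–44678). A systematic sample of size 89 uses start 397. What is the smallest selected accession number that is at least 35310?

k = 44678/89 = 502
Steps past start: ⌈(35310 − 397)/502⌉ = ⌈34913/502⌉ = 70
Selected accession: 397 + 70×502 = 35537

35537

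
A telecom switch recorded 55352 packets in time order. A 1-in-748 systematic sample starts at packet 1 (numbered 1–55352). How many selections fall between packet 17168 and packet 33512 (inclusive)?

22

k = 748
First selection ≥ 17168: 1 + ⌈(17168−1)/748⌉·748 = 1 + 23×748 = 17205
Last selection ≤ 33512: 1 + ⌊(33512−1)/748⌋·748 = 1 + 44×748 = 32913
Count = 44 − 23 + 1 = 22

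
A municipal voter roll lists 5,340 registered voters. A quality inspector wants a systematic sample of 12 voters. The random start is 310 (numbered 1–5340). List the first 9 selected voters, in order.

k = N/n = 5340/12 = 445
voter 1: 310
voter 2: 310 + 445 = 755
voter 3: 755 + 445 = 1200
voter 4: 1200 + 445 = 1645
voter 5: 1645 + 445 = 2090
voter 6: 2090 + 445 = 2535
voter 7: 2535 + 445 = 2980
voter 8: 2980 + 445 = 3425
voter 9: 3425 + 445 = 3870

310, 755, 1200, 1645, 2090, 2535, 2980, 3425, 3870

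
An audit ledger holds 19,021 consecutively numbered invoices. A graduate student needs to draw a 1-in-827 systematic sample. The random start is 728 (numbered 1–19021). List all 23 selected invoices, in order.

728, 1555, 2382, 3209, 4036, 4863, 5690, 6517, 7344, 8171, 8998, 9825, 10652, 11479, 12306, 13133, 13960, 14787, 15614, 16441, 17268, 18095, 18922

invoice 1: 728
invoice 2: 728 + 827 = 1555
invoice 3: 1555 + 827 = 2382
invoice 4: 2382 + 827 = 3209
invoice 5: 3209 + 827 = 4036
invoice 6: 4036 + 827 = 4863
invoice 7: 4863 + 827 = 5690
invoice 8: 5690 + 827 = 6517
invoice 9: 6517 + 827 = 7344
invoice 10: 7344 + 827 = 8171
invoice 11: 8171 + 827 = 8998
invoice 12: 8998 + 827 = 9825
invoice 13: 9825 + 827 = 10652
invoice 14: 10652 + 827 = 11479
invoice 15: 11479 + 827 = 12306
invoice 16: 12306 + 827 = 13133
invoice 17: 13133 + 827 = 13960
invoice 18: 13960 + 827 = 14787
invoice 19: 14787 + 827 = 15614
invoice 20: 15614 + 827 = 16441
invoice 21: 16441 + 827 = 17268
invoice 22: 17268 + 827 = 18095
invoice 23: 18095 + 827 = 18922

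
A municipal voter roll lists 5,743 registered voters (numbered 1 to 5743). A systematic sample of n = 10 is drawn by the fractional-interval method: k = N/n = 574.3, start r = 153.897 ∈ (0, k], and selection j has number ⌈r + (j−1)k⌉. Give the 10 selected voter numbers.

j=1: r + 0k = 153.897 → ⌈·⌉ = 154
j=2: r + 1k = 728.197 → ⌈·⌉ = 729
j=3: r + 2k = 1302.497 → ⌈·⌉ = 1303
j=4: r + 3k = 1876.797 → ⌈·⌉ = 1877
j=5: r + 4k = 2451.097 → ⌈·⌉ = 2452
j=6: r + 5k = 3025.397 → ⌈·⌉ = 3026
j=7: r + 6k = 3599.697 → ⌈·⌉ = 3600
j=8: r + 7k = 4173.997 → ⌈·⌉ = 4174
j=9: r + 8k = 4748.297 → ⌈·⌉ = 4749
j=10: r + 9k = 5322.597 → ⌈·⌉ = 5323

154, 729, 1303, 1877, 2452, 3026, 3600, 4174, 4749, 5323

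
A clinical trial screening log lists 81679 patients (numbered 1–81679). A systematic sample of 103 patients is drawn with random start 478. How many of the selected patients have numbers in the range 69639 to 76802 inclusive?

k = 81679/103 = 793
First selection ≥ 69639: 478 + ⌈(69639−478)/793⌉·793 = 478 + 88×793 = 70262
Last selection ≤ 76802: 478 + ⌊(76802−478)/793⌋·793 = 478 + 96×793 = 76606
Count = 96 − 88 + 1 = 9

9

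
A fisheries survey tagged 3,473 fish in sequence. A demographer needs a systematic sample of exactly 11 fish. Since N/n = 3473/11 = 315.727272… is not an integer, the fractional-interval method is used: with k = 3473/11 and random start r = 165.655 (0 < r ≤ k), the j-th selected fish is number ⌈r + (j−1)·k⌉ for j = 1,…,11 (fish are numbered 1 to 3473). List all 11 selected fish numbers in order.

j=1: r + 0k = 165.655 → ⌈·⌉ = 166
j=2: r + 1k = 481.382272… → ⌈·⌉ = 482
j=3: r + 2k = 797.109545… → ⌈·⌉ = 798
j=4: r + 3k = 1112.836818… → ⌈·⌉ = 1113
j=5: r + 4k = 1428.564090… → ⌈·⌉ = 1429
j=6: r + 5k = 1744.291363… → ⌈·⌉ = 1745
j=7: r + 6k = 2060.018636… → ⌈·⌉ = 2061
j=8: r + 7k = 2375.745909… → ⌈·⌉ = 2376
j=9: r + 8k = 2691.473181… → ⌈·⌉ = 2692
j=10: r + 9k = 3007.200454… → ⌈·⌉ = 3008
j=11: r + 10k = 3322.927727… → ⌈·⌉ = 3323

166, 482, 798, 1113, 1429, 1745, 2061, 2376, 2692, 3008, 3323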